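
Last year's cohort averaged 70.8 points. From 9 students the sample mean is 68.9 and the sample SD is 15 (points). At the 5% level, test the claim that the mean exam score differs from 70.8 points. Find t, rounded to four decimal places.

H0: μ = 70.8; H1: μ ≠ 70.8 (one-sample t-test, two-sided).
t = (x̄ − μ₀)/(s/√n) = (68.9 − 70.8)/(15/√9) = -0.3800
df = n − 1 = 8
Two-sided p-value ≈ 0.7138
Since p ≈ 0.7138 > α = 0.05, fail to reject H0; the data do not provide sufficient evidence against H0.

-0.3800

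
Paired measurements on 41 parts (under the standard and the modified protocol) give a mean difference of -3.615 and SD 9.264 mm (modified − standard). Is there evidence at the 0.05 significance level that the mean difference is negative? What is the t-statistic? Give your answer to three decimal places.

-2.499

H0: μ_d = 0; H1: μ_d < 0 (paired t-test on the differences, left-tailed).
t = d̄/(s_d/√n) = -3.615/(9.264/√41) = -2.499
df = n − 1 = 40
p-value = P(T ≤ -2.499) ≈ 0.0083
Since p ≈ 0.0083 < α = 0.05, reject H0; the data support H1.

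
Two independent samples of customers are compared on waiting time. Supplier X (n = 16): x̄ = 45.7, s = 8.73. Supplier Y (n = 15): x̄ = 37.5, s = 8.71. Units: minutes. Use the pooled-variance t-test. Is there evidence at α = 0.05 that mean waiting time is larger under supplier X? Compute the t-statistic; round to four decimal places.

2.6164

Let group 1 = supplier X, group 2 = supplier Y. H0: μ_1 = μ_2; H1: μ_1 > μ_2 (two-sample pooled-variance t-test, right-tailed).
s_p² = [(16−1)·8.73² + (15−1)·8.71²]/(16+15−2) = 76.0445
t = (45.7 − 37.5)/√[76.0445·(1/16 + 1/15)] = 2.6164
df = n₁ + n₂ − 2 = 29
p-value = P(T ≥ 2.6164) ≈ 0.007
Since p ≈ 0.007 < α = 0.05, reject H0; the data support H1.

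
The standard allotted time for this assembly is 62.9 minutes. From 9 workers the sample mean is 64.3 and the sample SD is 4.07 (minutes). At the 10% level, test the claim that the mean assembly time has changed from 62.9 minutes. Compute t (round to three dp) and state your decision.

t = 1.032; fail to reject H0

H0: μ = 62.9; H1: μ ≠ 62.9 (one-sample t-test, two-sided).
t = (x̄ − μ₀)/(s/√n) = (64.3 − 62.9)/(4.07/√9) = 1.032
df = n − 1 = 8
Two-sided p-value ≈ 0.332
Since p ≈ 0.332 > α = 0.1, fail to reject H0; the data do not provide sufficient evidence against H0.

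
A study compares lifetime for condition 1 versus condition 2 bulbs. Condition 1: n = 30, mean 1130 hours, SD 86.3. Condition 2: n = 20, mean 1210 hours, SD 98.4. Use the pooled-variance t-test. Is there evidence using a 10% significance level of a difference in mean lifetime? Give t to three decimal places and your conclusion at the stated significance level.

Let group 1 = condition 1, group 2 = condition 2. H0: μ_1 = μ_2; H1: μ_1 ≠ μ_2 (two-sample pooled-variance t-test, two-sided).
s_p² = [(30−1)·86.3² + (20−1)·98.4²]/(30+20−2) = 8332.33
t = (1130 − 1210)/√[8332.33·(1/30 + 1/20)] = -3.036
df = n₁ + n₂ − 2 = 48
Two-sided p-value ≈ 0.004
Since p ≈ 0.004 < α = 0.1, reject H0; the data support H1.

t = -3.036; reject H0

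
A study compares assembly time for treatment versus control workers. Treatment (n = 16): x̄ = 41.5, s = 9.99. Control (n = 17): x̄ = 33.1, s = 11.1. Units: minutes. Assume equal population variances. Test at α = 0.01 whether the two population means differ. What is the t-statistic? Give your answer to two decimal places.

2.28

Let group 1 = treatment, group 2 = control. H0: μ_1 = μ_2; H1: μ_1 ≠ μ_2 (two-sample pooled-variance t-test, two-sided).
s_p² = [(16−1)·9.99² + (17−1)·11.1²]/(16+17−2) = 111.883
t = (41.5 − 33.1)/√[111.883·(1/16 + 1/17)] = 2.28
df = n₁ + n₂ − 2 = 31
Two-sided p-value ≈ 0.030
Since p ≈ 0.030 > α = 0.01, fail to reject H0; the data do not provide sufficient evidence against H0.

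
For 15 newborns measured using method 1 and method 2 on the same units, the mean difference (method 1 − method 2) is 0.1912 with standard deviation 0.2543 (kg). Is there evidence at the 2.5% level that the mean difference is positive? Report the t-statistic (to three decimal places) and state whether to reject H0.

H0: μ_d = 0; H1: μ_d > 0 (paired t-test on the differences, right-tailed).
t = d̄/(s_d/√n) = 0.1912/(0.2543/√15) = 2.912
df = n − 1 = 14
p-value = P(T ≥ 2.912) ≈ 0.006
Since p ≈ 0.006 < α = 0.025, reject H0; the evidence is statistically significant.

t = 2.912; reject H0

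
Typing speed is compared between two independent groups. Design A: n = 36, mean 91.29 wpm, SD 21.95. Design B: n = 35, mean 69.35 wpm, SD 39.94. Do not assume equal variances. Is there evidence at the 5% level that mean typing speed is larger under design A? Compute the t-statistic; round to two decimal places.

2.86

Let group 1 = design A, group 2 = design B. H0: μ_1 = μ_2; H1: μ_1 > μ_2 (Welch's two-sample t-test, right-tailed).
t = (x̄_1 − x̄_2)/√(s_1²/n_1 + s_2²/n_2) = (91.29 − 69.35)/√(21.95²/36 + 39.94²/35) = 2.86
Welch–Satterthwaite df ≈ 52.50
p-value = P(T ≥ 2.86) ≈ 0.003
Since p ≈ 0.003 < α = 0.05, reject H0; the evidence is statistically significant.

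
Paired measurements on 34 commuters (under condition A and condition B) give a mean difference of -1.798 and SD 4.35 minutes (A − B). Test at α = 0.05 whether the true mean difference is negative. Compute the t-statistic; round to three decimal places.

-2.410

H0: μ_d = 0; H1: μ_d < 0 (paired t-test on the differences, left-tailed).
t = d̄/(s_d/√n) = -1.798/(4.35/√34) = -2.410
df = n − 1 = 33
p-value = P(T ≤ -2.410) ≈ 0.0108
Since p ≈ 0.0108 < α = 0.05, reject H0; the data support H1.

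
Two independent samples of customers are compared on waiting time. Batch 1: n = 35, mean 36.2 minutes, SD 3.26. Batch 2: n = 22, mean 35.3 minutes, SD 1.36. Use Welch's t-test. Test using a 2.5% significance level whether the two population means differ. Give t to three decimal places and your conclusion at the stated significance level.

t = 1.445; fail to reject H0

Let group 1 = batch 1, group 2 = batch 2. H0: μ_1 = μ_2; H1: μ_1 ≠ μ_2 (Welch's two-sample t-test, two-sided).
t = (x̄_1 − x̄_2)/√(s_1²/n_1 + s_2²/n_2) = (36.2 − 35.3)/√(3.26²/35 + 1.36²/22) = 1.445
Welch–Satterthwaite df ≈ 49.31
Two-sided p-value ≈ 0.155
Since p ≈ 0.155 > α = 0.025, fail to reject H0; the evidence is not statistically significant.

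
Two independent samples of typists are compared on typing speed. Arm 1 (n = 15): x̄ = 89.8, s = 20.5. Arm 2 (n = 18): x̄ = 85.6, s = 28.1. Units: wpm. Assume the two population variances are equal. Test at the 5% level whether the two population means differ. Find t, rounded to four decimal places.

0.4814

Let group 1 = arm 1, group 2 = arm 2. H0: μ_1 = μ_2; H1: μ_1 ≠ μ_2 (two-sample pooled-variance t-test, two-sided).
s_p² = [(15−1)·20.5² + (18−1)·28.1²]/(15+18−2) = 622.802
t = (89.8 − 85.6)/√[622.802·(1/15 + 1/18)] = 0.4814
df = n₁ + n₂ − 2 = 31
Two-sided p-value ≈ 0.634
Since p ≈ 0.634 > α = 0.05, fail to reject H0; the evidence is not statistically significant.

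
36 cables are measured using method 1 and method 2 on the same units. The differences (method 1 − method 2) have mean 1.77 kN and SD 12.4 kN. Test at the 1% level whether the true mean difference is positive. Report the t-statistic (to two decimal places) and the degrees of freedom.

H0: μ_d = 0; H1: μ_d > 0 (paired t-test on the differences, right-tailed).
t = d̄/(s_d/√n) = 1.77/(12.4/√36) = 0.86
df = n − 1 = 35
p-value = P(T ≥ 0.86) ≈ 0.1988
Since p ≈ 0.1988 > α = 0.01, fail to reject H0; the evidence is not statistically significant.

t = 0.86, df = 35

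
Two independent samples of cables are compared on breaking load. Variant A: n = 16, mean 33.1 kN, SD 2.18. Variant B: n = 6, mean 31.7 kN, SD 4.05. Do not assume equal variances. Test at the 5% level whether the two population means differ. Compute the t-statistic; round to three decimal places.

Let group 1 = variant A, group 2 = variant B. H0: μ_1 = μ_2; H1: μ_1 ≠ μ_2 (Welch's two-sample t-test, two-sided).
t = (x̄_1 − x̄_2)/√(s_1²/n_1 + s_2²/n_2) = (33.1 − 31.7)/√(2.18²/16 + 4.05²/6) = 0.804
Welch–Satterthwaite df ≈ 6.12
Two-sided p-value ≈ 0.4514
Since p ≈ 0.4514 > α = 0.05, fail to reject H0; the data do not provide sufficient evidence against H0.

0.804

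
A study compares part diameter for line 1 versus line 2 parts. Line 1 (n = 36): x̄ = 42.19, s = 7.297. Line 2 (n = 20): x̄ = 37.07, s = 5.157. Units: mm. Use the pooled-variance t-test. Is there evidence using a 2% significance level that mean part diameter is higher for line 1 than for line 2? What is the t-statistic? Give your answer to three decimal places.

2.772

Let group 1 = line 1, group 2 = line 2. H0: μ_1 = μ_2; H1: μ_1 > μ_2 (two-sample pooled-variance t-test, right-tailed).
s_p² = [(36−1)·7.297² + (20−1)·5.157²]/(36+20−2) = 43.8688
t = (42.19 − 37.07)/√[43.8688·(1/36 + 1/20)] = 2.772
df = n₁ + n₂ − 2 = 54
p-value = P(T ≥ 2.772) ≈ 0.0038
Since p ≈ 0.0038 < α = 0.02, reject H0; the evidence is statistically significant.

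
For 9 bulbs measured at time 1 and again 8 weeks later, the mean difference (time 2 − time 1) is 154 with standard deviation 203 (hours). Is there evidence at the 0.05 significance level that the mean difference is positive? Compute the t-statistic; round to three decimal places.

2.276

H0: μ_d = 0; H1: μ_d > 0 (paired t-test on the differences, right-tailed).
t = d̄/(s_d/√n) = 154/(203/√9) = 2.276
df = n − 1 = 8
p-value = P(T ≥ 2.276) ≈ 0.0262
Since p ≈ 0.0262 < α = 0.05, reject H0; the evidence is statistically significant.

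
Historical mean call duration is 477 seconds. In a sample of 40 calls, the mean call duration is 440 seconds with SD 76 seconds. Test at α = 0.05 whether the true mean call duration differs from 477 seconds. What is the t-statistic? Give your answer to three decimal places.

-3.079

H0: μ = 477; H1: μ ≠ 477 (one-sample t-test, two-sided).
t = (x̄ − μ₀)/(s/√n) = (440 − 477)/(76/√40) = -3.079
df = n − 1 = 39
Two-sided p-value ≈ 0.004
Since p ≈ 0.004 < α = 0.05, reject H0; the data support H1.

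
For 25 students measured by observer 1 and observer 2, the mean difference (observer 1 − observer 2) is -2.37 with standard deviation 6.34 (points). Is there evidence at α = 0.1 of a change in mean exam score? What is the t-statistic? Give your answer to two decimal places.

-1.87

H0: μ_d = 0; H1: μ_d ≠ 0 (paired t-test on the differences, two-sided).
t = d̄/(s_d/√n) = -2.37/(6.34/√25) = -1.87
df = n − 1 = 24
Two-sided p-value ≈ 0.074
Since p ≈ 0.074 < α = 0.1, reject H0; the evidence is statistically significant.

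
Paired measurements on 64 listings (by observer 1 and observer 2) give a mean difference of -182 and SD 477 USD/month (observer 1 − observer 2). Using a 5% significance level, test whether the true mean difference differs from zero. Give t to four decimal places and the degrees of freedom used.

H0: μ_d = 0; H1: μ_d ≠ 0 (paired t-test on the differences, two-sided).
t = d̄/(s_d/√n) = -182/(477/√64) = -3.0524
df = n − 1 = 63
Two-sided p-value ≈ 0.0033
Since p ≈ 0.0033 < α = 0.05, reject H0; the data support H1.

t = -3.0524, df = 63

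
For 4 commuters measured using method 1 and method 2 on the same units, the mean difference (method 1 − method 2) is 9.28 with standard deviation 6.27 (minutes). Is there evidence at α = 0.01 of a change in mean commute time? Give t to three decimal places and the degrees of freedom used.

t = 2.960, df = 3

H0: μ_d = 0; H1: μ_d ≠ 0 (paired t-test on the differences, two-sided).
t = d̄/(s_d/√n) = 9.28/(6.27/√4) = 2.960
df = n − 1 = 3
Two-sided p-value ≈ 0.060
Since p ≈ 0.060 > α = 0.01, fail to reject H0; the data do not provide sufficient evidence against H0.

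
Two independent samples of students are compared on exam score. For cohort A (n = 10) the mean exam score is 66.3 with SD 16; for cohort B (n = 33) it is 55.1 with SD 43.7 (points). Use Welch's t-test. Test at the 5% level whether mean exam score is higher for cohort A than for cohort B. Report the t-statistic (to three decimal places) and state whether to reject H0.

t = 1.226; fail to reject H0

Let group 1 = cohort A, group 2 = cohort B. H0: μ_1 = μ_2; H1: μ_1 > μ_2 (Welch's two-sample t-test, right-tailed).
t = (x̄_1 − x̄_2)/√(s_1²/n_1 + s_2²/n_2) = (66.3 − 55.1)/√(16²/10 + 43.7²/33) = 1.226
Welch–Satterthwaite df ≈ 39.26
p-value = P(T ≥ 1.226) ≈ 0.1138
Since p ≈ 0.1138 > α = 0.05, fail to reject H0; the evidence is not statistically significant.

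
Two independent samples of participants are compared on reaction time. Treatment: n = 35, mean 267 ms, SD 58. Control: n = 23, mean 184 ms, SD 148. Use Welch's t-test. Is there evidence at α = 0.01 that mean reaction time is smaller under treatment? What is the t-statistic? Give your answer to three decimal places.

Let group 1 = treatment, group 2 = control. H0: μ_1 = μ_2; H1: μ_1 < μ_2 (Welch's two-sample t-test, left-tailed).
t = (x̄_1 − x̄_2)/√(s_1²/n_1 + s_2²/n_2) = (267 − 184)/√(58²/35 + 148²/23) = 2.563
Welch–Satterthwaite df ≈ 26.49
p-value = P(T ≤ 2.563) ≈ 0.9918
Since p ≈ 0.9918 > α = 0.01, fail to reject H0; the evidence is not statistically significant.

2.563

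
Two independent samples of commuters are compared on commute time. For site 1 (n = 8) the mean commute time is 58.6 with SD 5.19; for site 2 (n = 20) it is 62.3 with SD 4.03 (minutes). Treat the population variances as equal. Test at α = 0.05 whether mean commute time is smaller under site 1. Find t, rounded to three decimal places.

-2.023

Let group 1 = site 1, group 2 = site 2. H0: μ_1 = μ_2; H1: μ_1 < μ_2 (two-sample pooled-variance t-test, left-tailed).
s_p² = [(8−1)·5.19² + (20−1)·4.03²]/(8+20−2) = 19.1204
t = (58.6 − 62.3)/√[19.1204·(1/8 + 1/20)] = -2.023
df = n₁ + n₂ − 2 = 26
p-value = P(T ≤ -2.023) ≈ 0.0268
Since p ≈ 0.0268 < α = 0.05, reject H0; the evidence is statistically significant.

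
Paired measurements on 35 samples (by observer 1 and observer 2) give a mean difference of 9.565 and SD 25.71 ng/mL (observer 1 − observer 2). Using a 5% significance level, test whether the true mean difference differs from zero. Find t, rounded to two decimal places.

H0: μ_d = 0; H1: μ_d ≠ 0 (paired t-test on the differences, two-sided).
t = d̄/(s_d/√n) = 9.565/(25.71/√35) = 2.20
df = n − 1 = 34
Two-sided p-value ≈ 0.0346
Since p ≈ 0.0346 < α = 0.05, reject H0; the data support H1.

2.20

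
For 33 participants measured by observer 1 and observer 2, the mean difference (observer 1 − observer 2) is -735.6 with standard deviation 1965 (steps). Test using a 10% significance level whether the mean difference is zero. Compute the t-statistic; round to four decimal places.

-2.1505

H0: μ_d = 0; H1: μ_d ≠ 0 (paired t-test on the differences, two-sided).
t = d̄/(s_d/√n) = -735.6/(1965/√33) = -2.1505
df = n − 1 = 32
Two-sided p-value ≈ 0.039
Since p ≈ 0.039 < α = 0.1, reject H0; the evidence is statistically significant.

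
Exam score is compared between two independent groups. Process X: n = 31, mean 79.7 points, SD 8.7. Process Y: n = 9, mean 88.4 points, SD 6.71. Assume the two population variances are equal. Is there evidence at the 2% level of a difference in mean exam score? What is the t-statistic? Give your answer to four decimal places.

Let group 1 = process X, group 2 = process Y. H0: μ_1 = μ_2; H1: μ_1 ≠ μ_2 (two-sample pooled-variance t-test, two-sided).
s_p² = [(31−1)·8.7² + (9−1)·6.71²]/(31+9−2) = 69.234
t = (79.7 − 88.4)/√[69.234·(1/31 + 1/9)] = -2.7614
df = n₁ + n₂ − 2 = 38
Two-sided p-value ≈ 0.009
Since p ≈ 0.009 < α = 0.02, reject H0; the evidence is statistically significant.

-2.7614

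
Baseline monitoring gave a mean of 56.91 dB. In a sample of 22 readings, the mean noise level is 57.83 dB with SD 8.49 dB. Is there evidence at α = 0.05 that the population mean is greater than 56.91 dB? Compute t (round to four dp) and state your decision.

H0: μ = 56.91; H1: μ > 56.91 (one-sample t-test, right-tailed).
t = (x̄ − μ₀)/(s/√n) = (57.83 − 56.91)/(8.49/√22) = 0.5083
df = n − 1 = 21
p-value = P(T ≥ 0.5083) ≈ 0.3083
Since p ≈ 0.3083 > α = 0.05, fail to reject H0; the data do not provide sufficient evidence against H0.

t = 0.5083; fail to reject H0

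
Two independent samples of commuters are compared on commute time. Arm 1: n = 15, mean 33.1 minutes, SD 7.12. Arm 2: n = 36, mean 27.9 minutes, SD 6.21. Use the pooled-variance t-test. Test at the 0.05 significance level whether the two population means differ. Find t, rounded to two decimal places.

Let group 1 = arm 1, group 2 = arm 2. H0: μ_1 = μ_2; H1: μ_1 ≠ μ_2 (two-sample pooled-variance t-test, two-sided).
s_p² = [(15−1)·7.12² + (36−1)·6.21²]/(15+36−2) = 42.0299
t = (33.1 − 27.9)/√[42.0299·(1/15 + 1/36)] = 2.61
df = n₁ + n₂ − 2 = 49
Two-sided p-value ≈ 0.012
Since p ≈ 0.012 < α = 0.05, reject H0; the data support H1.

2.61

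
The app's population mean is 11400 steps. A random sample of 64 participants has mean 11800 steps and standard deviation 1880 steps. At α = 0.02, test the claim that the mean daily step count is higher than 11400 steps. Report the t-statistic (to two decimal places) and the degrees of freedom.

H0: μ = 11400; H1: μ > 11400 (one-sample t-test, right-tailed).
t = (x̄ − μ₀)/(s/√n) = (11800 − 11400)/(1880/√64) = 1.70
df = n − 1 = 63
p-value = P(T ≥ 1.70) ≈ 0.047
Since p ≈ 0.047 > α = 0.02, fail to reject H0; the data do not provide sufficient evidence against H0.

t = 1.70, df = 63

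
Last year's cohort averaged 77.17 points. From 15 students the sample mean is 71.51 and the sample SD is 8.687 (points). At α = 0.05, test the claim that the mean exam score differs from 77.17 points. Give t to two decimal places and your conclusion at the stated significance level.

H0: μ = 77.17; H1: μ ≠ 77.17 (one-sample t-test, two-sided).
t = (x̄ − μ₀)/(s/√n) = (71.51 − 77.17)/(8.687/√15) = -2.52
df = n − 1 = 14
Two-sided p-value ≈ 0.024
Since p ≈ 0.024 < α = 0.05, reject H0; the evidence is statistically significant.

t = -2.52; reject H0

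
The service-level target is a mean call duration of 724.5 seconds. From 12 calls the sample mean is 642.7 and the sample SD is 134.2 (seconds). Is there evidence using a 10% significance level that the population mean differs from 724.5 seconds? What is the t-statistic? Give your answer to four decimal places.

-2.1115

H0: μ = 724.5; H1: μ ≠ 724.5 (one-sample t-test, two-sided).
t = (x̄ − μ₀)/(s/√n) = (642.7 − 724.5)/(134.2/√12) = -2.1115
df = n − 1 = 11
Two-sided p-value ≈ 0.0584
Since p ≈ 0.0584 < α = 0.1, reject H0; the evidence is statistically significant.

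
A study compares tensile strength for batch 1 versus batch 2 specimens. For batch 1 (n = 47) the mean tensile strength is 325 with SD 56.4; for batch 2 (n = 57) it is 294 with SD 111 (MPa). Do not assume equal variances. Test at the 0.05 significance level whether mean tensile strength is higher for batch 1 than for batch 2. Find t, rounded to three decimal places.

1.840

Let group 1 = batch 1, group 2 = batch 2. H0: μ_1 = μ_2; H1: μ_1 > μ_2 (Welch's two-sample t-test, right-tailed).
t = (x̄_1 − x̄_2)/√(s_1²/n_1 + s_2²/n_2) = (325 − 294)/√(56.4²/47 + 111²/57) = 1.840
Welch–Satterthwaite df ≈ 86.26
p-value = P(T ≥ 1.840) ≈ 0.035
Since p ≈ 0.035 < α = 0.05, reject H0; the data support H1.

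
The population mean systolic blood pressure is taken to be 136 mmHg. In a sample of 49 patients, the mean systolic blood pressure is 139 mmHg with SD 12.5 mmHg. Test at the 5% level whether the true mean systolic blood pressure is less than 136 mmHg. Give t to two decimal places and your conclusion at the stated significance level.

t = 1.68; fail to reject H0

H0: μ = 136; H1: μ < 136 (one-sample t-test, left-tailed).
t = (x̄ − μ₀)/(s/√n) = (139 − 136)/(12.5/√49) = 1.68
df = n − 1 = 48
p-value = P(T ≤ 1.68) ≈ 0.9503
Since p ≈ 0.9503 > α = 0.05, fail to reject H0; the data do not provide sufficient evidence against H0.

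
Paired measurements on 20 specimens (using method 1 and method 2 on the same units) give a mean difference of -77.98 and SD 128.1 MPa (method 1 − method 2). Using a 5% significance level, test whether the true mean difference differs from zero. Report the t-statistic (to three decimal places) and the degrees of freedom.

H0: μ_d = 0; H1: μ_d ≠ 0 (paired t-test on the differences, two-sided).
t = d̄/(s_d/√n) = -77.98/(128.1/√20) = -2.722
df = n − 1 = 19
Two-sided p-value ≈ 0.0135
Since p ≈ 0.0135 < α = 0.05, reject H0; the evidence is statistically significant.

t = -2.722, df = 19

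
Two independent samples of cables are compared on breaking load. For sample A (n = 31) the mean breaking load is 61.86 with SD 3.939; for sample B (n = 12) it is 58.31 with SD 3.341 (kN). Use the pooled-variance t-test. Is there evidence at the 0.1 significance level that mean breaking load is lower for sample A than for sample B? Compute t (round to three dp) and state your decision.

t = 2.757; fail to reject H0

Let group 1 = sample A, group 2 = sample B. H0: μ_1 = μ_2; H1: μ_1 < μ_2 (two-sample pooled-variance t-test, left-tailed).
s_p² = [(31−1)·3.939² + (12−1)·3.341²]/(31+12−2) = 14.3477
t = (61.86 − 58.31)/√[14.3477·(1/31 + 1/12)] = 2.757
df = n₁ + n₂ − 2 = 41
p-value = P(T ≤ 2.757) ≈ 0.996
Since p ≈ 0.996 > α = 0.1, fail to reject H0; the evidence is not statistically significant.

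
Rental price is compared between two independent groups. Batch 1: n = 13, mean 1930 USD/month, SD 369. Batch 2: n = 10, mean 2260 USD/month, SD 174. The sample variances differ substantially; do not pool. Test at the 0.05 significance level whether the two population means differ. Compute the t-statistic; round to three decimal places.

-2.840

Let group 1 = batch 1, group 2 = batch 2. H0: μ_1 = μ_2; H1: μ_1 ≠ μ_2 (Welch's two-sample t-test, two-sided).
t = (x̄_1 − x̄_2)/√(s_1²/n_1 + s_2²/n_2) = (1930 − 2260)/√(369²/13 + 174²/10) = -2.840
Welch–Satterthwaite df ≈ 17.94
Two-sided p-value ≈ 0.0109
Since p ≈ 0.0109 < α = 0.05, reject H0; the data support H1.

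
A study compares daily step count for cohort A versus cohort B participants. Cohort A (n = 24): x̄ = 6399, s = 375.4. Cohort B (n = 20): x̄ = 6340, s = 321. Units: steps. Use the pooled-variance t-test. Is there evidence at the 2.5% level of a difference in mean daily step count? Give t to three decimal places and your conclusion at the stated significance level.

Let group 1 = cohort A, group 2 = cohort B. H0: μ_1 = μ_2; H1: μ_1 ≠ μ_2 (two-sample pooled-variance t-test, two-sided).
s_p² = [(24−1)·375.4² + (20−1)·321²]/(24+20−2) = 123787
t = (6399 − 6340)/√[123787·(1/24 + 1/20)] = 0.554
df = n₁ + n₂ − 2 = 42
Two-sided p-value ≈ 0.5826
Since p ≈ 0.5826 > α = 0.025, fail to reject H0; the evidence is not statistically significant.

t = 0.554; fail to reject H0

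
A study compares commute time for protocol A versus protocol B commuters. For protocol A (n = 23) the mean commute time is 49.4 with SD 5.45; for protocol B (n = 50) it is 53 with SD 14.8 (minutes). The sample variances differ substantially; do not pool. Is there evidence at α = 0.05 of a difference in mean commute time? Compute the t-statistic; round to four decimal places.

Let group 1 = protocol A, group 2 = protocol B. H0: μ_1 = μ_2; H1: μ_1 ≠ μ_2 (Welch's two-sample t-test, two-sided).
t = (x̄_1 − x̄_2)/√(s_1²/n_1 + s_2²/n_2) = (49.4 − 53)/√(5.45²/23 + 14.8²/50) = -1.5116
Welch–Satterthwaite df ≈ 68.83
Two-sided p-value ≈ 0.135
Since p ≈ 0.135 > α = 0.05, fail to reject H0; the evidence is not statistically significant.

-1.5116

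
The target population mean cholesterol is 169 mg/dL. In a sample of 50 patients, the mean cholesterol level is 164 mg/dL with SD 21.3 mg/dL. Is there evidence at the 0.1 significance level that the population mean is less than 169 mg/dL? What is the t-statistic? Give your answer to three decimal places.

-1.660

H0: μ = 169; H1: μ < 169 (one-sample t-test, left-tailed).
t = (x̄ − μ₀)/(s/√n) = (164 − 169)/(21.3/√50) = -1.660
df = n − 1 = 49
p-value = P(T ≤ -1.660) ≈ 0.0517
Since p ≈ 0.0517 < α = 0.1, reject H0; the evidence is statistically significant.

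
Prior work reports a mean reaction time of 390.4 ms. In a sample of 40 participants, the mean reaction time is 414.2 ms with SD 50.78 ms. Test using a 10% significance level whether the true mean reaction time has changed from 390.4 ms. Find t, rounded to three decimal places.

H0: μ = 390.4; H1: μ ≠ 390.4 (one-sample t-test, two-sided).
t = (x̄ − μ₀)/(s/√n) = (414.2 − 390.4)/(50.78/√40) = 2.964
df = n − 1 = 39
Two-sided p-value ≈ 0.0052
Since p ≈ 0.0052 < α = 0.1, reject H0; the data support H1.

2.964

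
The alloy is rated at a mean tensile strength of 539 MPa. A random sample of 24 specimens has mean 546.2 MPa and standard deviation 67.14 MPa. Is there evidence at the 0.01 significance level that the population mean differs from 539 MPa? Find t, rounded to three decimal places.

H0: μ = 539; H1: μ ≠ 539 (one-sample t-test, two-sided).
t = (x̄ − μ₀)/(s/√n) = (546.2 − 539)/(67.14/√24) = 0.525
df = n − 1 = 23
Two-sided p-value ≈ 0.6044
Since p ≈ 0.6044 > α = 0.01, fail to reject H0; the data do not provide sufficient evidence against H0.

0.525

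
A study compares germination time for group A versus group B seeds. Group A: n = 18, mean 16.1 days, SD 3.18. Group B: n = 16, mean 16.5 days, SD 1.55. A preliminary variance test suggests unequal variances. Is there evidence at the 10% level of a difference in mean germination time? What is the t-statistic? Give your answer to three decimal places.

-0.474

Let group 1 = group A, group 2 = group B. H0: μ_1 = μ_2; H1: μ_1 ≠ μ_2 (Welch's two-sample t-test, two-sided).
t = (x̄_1 − x̄_2)/√(s_1²/n_1 + s_2²/n_2) = (16.1 − 16.5)/√(3.18²/18 + 1.55²/16) = -0.474
Welch–Satterthwaite df ≈ 25.26
Two-sided p-value ≈ 0.640
Since p ≈ 0.640 > α = 0.1, fail to reject H0; the evidence is not statistically significant.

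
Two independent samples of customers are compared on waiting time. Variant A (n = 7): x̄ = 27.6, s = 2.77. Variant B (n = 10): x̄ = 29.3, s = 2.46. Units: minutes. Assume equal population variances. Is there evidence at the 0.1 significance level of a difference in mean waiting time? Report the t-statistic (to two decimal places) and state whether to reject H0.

Let group 1 = variant A, group 2 = variant B. H0: μ_1 = μ_2; H1: μ_1 ≠ μ_2 (two-sample pooled-variance t-test, two-sided).
s_p² = [(7−1)·2.77² + (10−1)·2.46²]/(7+10−2) = 6.70012
t = (27.6 − 29.3)/√[6.70012·(1/7 + 1/10)] = -1.33
df = n₁ + n₂ − 2 = 15
Two-sided p-value ≈ 0.2025
Since p ≈ 0.2025 > α = 0.1, fail to reject H0; the data do not provide sufficient evidence against H0.

t = -1.33; fail to reject H0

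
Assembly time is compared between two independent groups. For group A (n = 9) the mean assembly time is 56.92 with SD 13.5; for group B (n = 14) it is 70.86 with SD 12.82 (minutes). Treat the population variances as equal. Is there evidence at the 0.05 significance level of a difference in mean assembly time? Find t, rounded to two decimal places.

-2.49

Let group 1 = group A, group 2 = group B. H0: μ_1 = μ_2; H1: μ_1 ≠ μ_2 (two-sample pooled-variance t-test, two-sided).
s_p² = [(9−1)·13.5² + (14−1)·12.82²]/(9+14−2) = 171.171
t = (56.92 − 70.86)/√[171.171·(1/9 + 1/14)] = -2.49
df = n₁ + n₂ − 2 = 21
Two-sided p-value ≈ 0.0211
Since p ≈ 0.0211 < α = 0.05, reject H0; the data support H1.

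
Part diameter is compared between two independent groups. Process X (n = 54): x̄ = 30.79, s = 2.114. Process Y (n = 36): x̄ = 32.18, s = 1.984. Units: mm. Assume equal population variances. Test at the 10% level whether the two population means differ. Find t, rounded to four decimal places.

Let group 1 = process X, group 2 = process Y. H0: μ_1 = μ_2; H1: μ_1 ≠ μ_2 (two-sample pooled-variance t-test, two-sided).
s_p² = [(54−1)·2.114² + (36−1)·1.984²]/(54+36−2) = 4.25711
t = (30.79 − 32.18)/√[4.25711·(1/54 + 1/36)] = -3.1310
df = n₁ + n₂ − 2 = 88
Two-sided p-value ≈ 0.0024
Since p ≈ 0.0024 < α = 0.1, reject H0; the data support H1.

-3.1310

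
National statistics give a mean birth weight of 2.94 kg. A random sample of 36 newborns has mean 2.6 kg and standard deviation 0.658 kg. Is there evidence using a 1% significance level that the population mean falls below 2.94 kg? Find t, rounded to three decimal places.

-3.100

H0: μ = 2.94; H1: μ < 2.94 (one-sample t-test, left-tailed).
t = (x̄ − μ₀)/(s/√n) = (2.6 − 2.94)/(0.658/√36) = -3.100
df = n − 1 = 35
p-value = P(T ≤ -3.100) ≈ 0.0019
Since p ≈ 0.0019 < α = 0.01, reject H0; the evidence is statistically significant.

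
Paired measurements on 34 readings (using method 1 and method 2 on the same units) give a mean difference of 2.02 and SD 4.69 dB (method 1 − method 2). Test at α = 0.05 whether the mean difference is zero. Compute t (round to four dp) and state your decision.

t = 2.5114; reject H0

H0: μ_d = 0; H1: μ_d ≠ 0 (paired t-test on the differences, two-sided).
t = d̄/(s_d/√n) = 2.02/(4.69/√34) = 2.5114
df = n − 1 = 33
Two-sided p-value ≈ 0.017
Since p ≈ 0.017 < α = 0.05, reject H0; the evidence is statistically significant.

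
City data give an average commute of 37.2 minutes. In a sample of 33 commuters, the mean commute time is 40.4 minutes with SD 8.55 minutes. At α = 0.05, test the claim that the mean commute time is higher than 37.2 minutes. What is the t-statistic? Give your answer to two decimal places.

H0: μ = 37.2; H1: μ > 37.2 (one-sample t-test, right-tailed).
t = (x̄ − μ₀)/(s/√n) = (40.4 − 37.2)/(8.55/√33) = 2.15
df = n − 1 = 32
p-value = P(T ≥ 2.15) ≈ 0.020
Since p ≈ 0.020 < α = 0.05, reject H0; the evidence is statistically significant.

2.15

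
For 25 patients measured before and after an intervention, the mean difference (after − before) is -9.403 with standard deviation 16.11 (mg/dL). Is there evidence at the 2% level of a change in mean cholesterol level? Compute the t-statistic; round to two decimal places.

H0: μ_d = 0; H1: μ_d ≠ 0 (paired t-test on the differences, two-sided).
t = d̄/(s_d/√n) = -9.403/(16.11/√25) = -2.92
df = n − 1 = 24
Two-sided p-value ≈ 0.0075
Since p ≈ 0.0075 < α = 0.02, reject H0; the evidence is statistically significant.

-2.92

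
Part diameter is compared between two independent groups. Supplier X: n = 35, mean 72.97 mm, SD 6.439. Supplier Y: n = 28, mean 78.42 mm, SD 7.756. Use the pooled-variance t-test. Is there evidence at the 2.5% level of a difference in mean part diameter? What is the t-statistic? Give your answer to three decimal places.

Let group 1 = supplier X, group 2 = supplier Y. H0: μ_1 = μ_2; H1: μ_1 ≠ μ_2 (two-sample pooled-variance t-test, two-sided).
s_p² = [(35−1)·6.439² + (28−1)·7.756²]/(35+28−2) = 49.7355
t = (72.97 − 78.42)/√[49.7355·(1/35 + 1/28)] = -3.048
df = n₁ + n₂ − 2 = 61
Two-sided p-value ≈ 0.003
Since p ≈ 0.003 < α = 0.025, reject H0; the evidence is statistically significant.

-3.048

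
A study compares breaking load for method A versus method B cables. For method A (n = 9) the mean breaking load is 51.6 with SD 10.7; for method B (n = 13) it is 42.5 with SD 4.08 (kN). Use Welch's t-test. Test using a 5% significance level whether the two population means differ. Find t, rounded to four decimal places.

2.4319

Let group 1 = method A, group 2 = method B. H0: μ_1 = μ_2; H1: μ_1 ≠ μ_2 (Welch's two-sample t-test, two-sided).
t = (x̄_1 − x̄_2)/√(s_1²/n_1 + s_2²/n_2) = (51.6 − 42.5)/√(10.7²/9 + 4.08²/13) = 2.4319
Welch–Satterthwaite df ≈ 9.63
Two-sided p-value ≈ 0.036
Since p ≈ 0.036 < α = 0.05, reject H0; the data support H1.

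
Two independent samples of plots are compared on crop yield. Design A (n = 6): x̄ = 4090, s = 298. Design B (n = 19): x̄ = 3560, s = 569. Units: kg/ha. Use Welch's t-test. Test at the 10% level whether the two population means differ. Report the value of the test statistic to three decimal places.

2.970

Let group 1 = design A, group 2 = design B. H0: μ_1 = μ_2; H1: μ_1 ≠ μ_2 (Welch's two-sample t-test, two-sided).
t = (x̄_1 − x̄_2)/√(s_1²/n_1 + s_2²/n_2) = (4090 − 3560)/√(298²/6 + 569²/19) = 2.970
Welch–Satterthwaite df ≈ 16.91
Two-sided p-value ≈ 0.0086
Since p ≈ 0.0086 < α = 0.1, reject H0; the evidence is statistically significant.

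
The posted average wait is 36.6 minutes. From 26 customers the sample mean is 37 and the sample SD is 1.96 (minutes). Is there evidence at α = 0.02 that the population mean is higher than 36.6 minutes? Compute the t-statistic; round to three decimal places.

1.041

H0: μ = 36.6; H1: μ > 36.6 (one-sample t-test, right-tailed).
t = (x̄ − μ₀)/(s/√n) = (37 − 36.6)/(1.96/√26) = 1.041
df = n − 1 = 25
p-value = P(T ≥ 1.041) ≈ 0.154
Since p ≈ 0.154 > α = 0.02, fail to reject H0; the evidence is not statistically significant.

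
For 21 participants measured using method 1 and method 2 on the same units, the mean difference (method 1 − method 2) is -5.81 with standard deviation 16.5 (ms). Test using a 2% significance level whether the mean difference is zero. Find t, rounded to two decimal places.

-1.61

H0: μ_d = 0; H1: μ_d ≠ 0 (paired t-test on the differences, two-sided).
t = d̄/(s_d/√n) = -5.81/(16.5/√21) = -1.61
df = n − 1 = 20
Two-sided p-value ≈ 0.122
Since p ≈ 0.122 > α = 0.02, fail to reject H0; the evidence is not statistically significant.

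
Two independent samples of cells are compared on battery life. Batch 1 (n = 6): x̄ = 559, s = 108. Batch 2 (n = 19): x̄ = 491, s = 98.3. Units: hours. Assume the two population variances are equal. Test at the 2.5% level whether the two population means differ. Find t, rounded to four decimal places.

1.4450

Let group 1 = batch 1, group 2 = batch 2. H0: μ_1 = μ_2; H1: μ_1 ≠ μ_2 (two-sample pooled-variance t-test, two-sided).
s_p² = [(6−1)·108² + (19−1)·98.3²]/(6+19−2) = 10097.9
t = (559 − 491)/√[10097.9·(1/6 + 1/19)] = 1.4450
df = n₁ + n₂ − 2 = 23
Two-sided p-value ≈ 0.1619
Since p ≈ 0.1619 > α = 0.025, fail to reject H0; the data do not provide sufficient evidence against H0.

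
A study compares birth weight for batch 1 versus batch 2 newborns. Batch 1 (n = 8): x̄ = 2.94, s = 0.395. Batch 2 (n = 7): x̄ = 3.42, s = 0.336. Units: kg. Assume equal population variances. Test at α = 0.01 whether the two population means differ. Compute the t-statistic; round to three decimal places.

Let group 1 = batch 1, group 2 = batch 2. H0: μ_1 = μ_2; H1: μ_1 ≠ μ_2 (two-sample pooled-variance t-test, two-sided).
s_p² = [(8−1)·0.395² + (7−1)·0.336²]/(8+7−2) = 0.136119
t = (2.94 − 3.42)/√[0.136119·(1/8 + 1/7)] = -2.514
df = n₁ + n₂ − 2 = 13
Two-sided p-value ≈ 0.0259
Since p ≈ 0.0259 > α = 0.01, fail to reject H0; the data do not provide sufficient evidence against H0.

-2.514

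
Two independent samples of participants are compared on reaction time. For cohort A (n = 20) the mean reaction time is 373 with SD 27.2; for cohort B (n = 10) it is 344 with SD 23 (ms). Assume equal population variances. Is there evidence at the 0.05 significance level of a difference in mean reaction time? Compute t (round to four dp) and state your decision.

Let group 1 = cohort A, group 2 = cohort B. H0: μ_1 = μ_2; H1: μ_1 ≠ μ_2 (two-sample pooled-variance t-test, two-sided).
s_p² = [(20−1)·27.2² + (10−1)·23²]/(20+10−2) = 672.07
t = (373 − 344)/√[672.07·(1/20 + 1/10)] = 2.8883
df = n₁ + n₂ − 2 = 28
Two-sided p-value ≈ 0.0074
Since p ≈ 0.0074 < α = 0.05, reject H0; the evidence is statistically significant.

t = 2.8883; reject H0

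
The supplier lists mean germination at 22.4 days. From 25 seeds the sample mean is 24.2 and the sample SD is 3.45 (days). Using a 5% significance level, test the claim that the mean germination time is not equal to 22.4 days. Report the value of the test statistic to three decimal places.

H0: μ = 22.4; H1: μ ≠ 22.4 (one-sample t-test, two-sided).
t = (x̄ − μ₀)/(s/√n) = (24.2 − 22.4)/(3.45/√25) = 2.609
df = n − 1 = 24
Two-sided p-value ≈ 0.015
Since p ≈ 0.015 < α = 0.05, reject H0; the evidence is statistically significant.

2.609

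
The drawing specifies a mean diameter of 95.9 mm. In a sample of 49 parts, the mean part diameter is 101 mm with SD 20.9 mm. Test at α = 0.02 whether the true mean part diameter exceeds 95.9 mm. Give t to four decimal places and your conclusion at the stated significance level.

H0: μ = 95.9; H1: μ > 95.9 (one-sample t-test, right-tailed).
t = (x̄ − μ₀)/(s/√n) = (101 − 95.9)/(20.9/√49) = 1.7081
df = n − 1 = 48
p-value = P(T ≥ 1.7081) ≈ 0.0470
Since p ≈ 0.0470 > α = 0.02, fail to reject H0; the data do not provide sufficient evidence against H0.

t = 1.7081; fail to reject H0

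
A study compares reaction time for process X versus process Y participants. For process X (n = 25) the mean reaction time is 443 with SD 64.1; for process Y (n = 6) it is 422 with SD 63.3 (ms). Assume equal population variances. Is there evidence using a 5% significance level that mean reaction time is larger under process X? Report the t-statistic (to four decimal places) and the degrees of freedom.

t = 0.7222, df = 29

Let group 1 = process X, group 2 = process Y. H0: μ_1 = μ_2; H1: μ_1 > μ_2 (two-sample pooled-variance t-test, right-tailed).
s_p² = [(25−1)·64.1² + (6−1)·63.3²]/(25+6−2) = 4091.24
t = (443 − 422)/√[4091.24·(1/25 + 1/6)] = 0.7222
df = n₁ + n₂ − 2 = 29
p-value = P(T ≥ 0.7222) ≈ 0.238
Since p ≈ 0.238 > α = 0.05, fail to reject H0; the evidence is not statistically significant.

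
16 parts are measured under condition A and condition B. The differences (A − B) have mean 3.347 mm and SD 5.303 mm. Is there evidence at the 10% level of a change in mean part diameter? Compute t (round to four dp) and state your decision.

H0: μ_d = 0; H1: μ_d ≠ 0 (paired t-test on the differences, two-sided).
t = d̄/(s_d/√n) = 3.347/(5.303/√16) = 2.5246
df = n − 1 = 15
Two-sided p-value ≈ 0.0233
Since p ≈ 0.0233 < α = 0.1, reject H0; the evidence is statistically significant.

t = 2.5246; reject H0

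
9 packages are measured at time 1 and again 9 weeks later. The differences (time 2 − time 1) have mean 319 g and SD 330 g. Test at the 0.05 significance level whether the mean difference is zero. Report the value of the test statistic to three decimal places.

H0: μ_d = 0; H1: μ_d ≠ 0 (paired t-test on the differences, two-sided).
t = d̄/(s_d/√n) = 319/(330/√9) = 2.900
df = n − 1 = 8
Two-sided p-value ≈ 0.020
Since p ≈ 0.020 < α = 0.05, reject H0; the data support H1.

2.900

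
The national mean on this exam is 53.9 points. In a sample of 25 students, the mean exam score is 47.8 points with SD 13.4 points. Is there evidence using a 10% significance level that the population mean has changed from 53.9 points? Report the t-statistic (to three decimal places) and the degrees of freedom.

t = -2.276, df = 24

H0: μ = 53.9; H1: μ ≠ 53.9 (one-sample t-test, two-sided).
t = (x̄ − μ₀)/(s/√n) = (47.8 − 53.9)/(13.4/√25) = -2.276
df = n − 1 = 24
Two-sided p-value ≈ 0.0321
Since p ≈ 0.0321 < α = 0.1, reject H0; the data support H1.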